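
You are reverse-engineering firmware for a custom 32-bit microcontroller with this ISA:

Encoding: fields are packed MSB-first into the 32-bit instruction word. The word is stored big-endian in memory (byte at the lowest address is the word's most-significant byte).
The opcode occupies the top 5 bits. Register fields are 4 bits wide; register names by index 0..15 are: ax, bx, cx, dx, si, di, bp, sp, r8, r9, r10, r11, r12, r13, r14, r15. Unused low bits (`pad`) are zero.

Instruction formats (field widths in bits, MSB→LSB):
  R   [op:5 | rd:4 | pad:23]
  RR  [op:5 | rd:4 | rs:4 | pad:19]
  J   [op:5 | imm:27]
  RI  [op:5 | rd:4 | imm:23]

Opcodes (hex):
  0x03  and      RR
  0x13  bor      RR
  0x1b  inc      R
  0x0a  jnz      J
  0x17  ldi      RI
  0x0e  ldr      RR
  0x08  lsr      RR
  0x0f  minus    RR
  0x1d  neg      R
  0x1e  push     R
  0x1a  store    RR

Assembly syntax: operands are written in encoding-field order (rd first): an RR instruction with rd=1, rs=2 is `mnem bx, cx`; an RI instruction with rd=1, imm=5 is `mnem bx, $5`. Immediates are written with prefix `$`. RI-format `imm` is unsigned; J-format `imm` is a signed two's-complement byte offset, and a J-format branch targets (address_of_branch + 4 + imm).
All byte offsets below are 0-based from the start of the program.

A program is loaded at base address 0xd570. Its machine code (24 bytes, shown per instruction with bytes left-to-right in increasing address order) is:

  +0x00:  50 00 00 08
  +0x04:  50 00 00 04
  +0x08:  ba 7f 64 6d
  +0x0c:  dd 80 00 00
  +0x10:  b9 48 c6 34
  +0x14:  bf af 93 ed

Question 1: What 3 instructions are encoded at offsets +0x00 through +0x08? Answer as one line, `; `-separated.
@+00  big-endian(50 00 00 08) = 0x50000008
  opcode bits[31:27]=0xa: jnz/J
  imm: (w>>0)&0x7ffffff=0x8 → $8
@+04  big-endian(50 00 00 04) = 0x50000004
  opcode bits[31:27]=0xa: jnz/J
  imm: (w>>0)&0x7ffffff=0x4 → $4
@+08  big-endian(ba 7f 64 6d) = 0xba7f646d
  opcode bits[31:27]=0x17: ldi/RI
  rd: (w>>23)&0xf=0x4 → si
  imm: (w>>0)&0x7fffff=0x7f646d → $8348781

jnz $8; jnz $4; ldi si, $8348781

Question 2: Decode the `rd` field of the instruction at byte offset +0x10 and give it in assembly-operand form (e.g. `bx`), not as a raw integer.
off 0x10: read b9 48 c6 34 as big → 0xb948c634
  op=0xb948c634>>27=0x17 ⇒ ldi (RI)
  rd: (w>>23)&0xf=0x2 → cx
  imm: (w>>0)&0x7fffff=0x48c634 → $4769332

cx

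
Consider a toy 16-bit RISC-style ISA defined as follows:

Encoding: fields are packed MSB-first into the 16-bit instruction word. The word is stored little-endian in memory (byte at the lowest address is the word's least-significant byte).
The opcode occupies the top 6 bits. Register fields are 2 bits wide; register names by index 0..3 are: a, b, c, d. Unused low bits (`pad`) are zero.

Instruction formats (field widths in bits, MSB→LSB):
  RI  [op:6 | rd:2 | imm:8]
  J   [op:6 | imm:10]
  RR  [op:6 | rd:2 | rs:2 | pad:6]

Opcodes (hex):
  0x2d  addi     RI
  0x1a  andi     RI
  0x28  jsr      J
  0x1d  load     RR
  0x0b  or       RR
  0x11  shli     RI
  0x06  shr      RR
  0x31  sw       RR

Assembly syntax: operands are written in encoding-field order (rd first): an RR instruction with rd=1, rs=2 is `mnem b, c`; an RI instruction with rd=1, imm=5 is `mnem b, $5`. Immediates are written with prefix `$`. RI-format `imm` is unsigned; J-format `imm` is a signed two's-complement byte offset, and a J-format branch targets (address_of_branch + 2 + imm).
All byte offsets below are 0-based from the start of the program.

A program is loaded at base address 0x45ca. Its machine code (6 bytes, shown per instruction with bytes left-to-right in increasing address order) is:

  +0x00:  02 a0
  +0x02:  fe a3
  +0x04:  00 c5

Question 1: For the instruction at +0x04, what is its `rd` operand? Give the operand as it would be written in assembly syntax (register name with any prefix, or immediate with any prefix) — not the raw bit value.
@+04  little-endian(00 c5) = 0xc500
  opcode bits[15:10]=0x31: sw/RR
  rd: (w>>8)&0x3=0x1 → b
  rs: (w>>6)&0x3=0x0 → a

b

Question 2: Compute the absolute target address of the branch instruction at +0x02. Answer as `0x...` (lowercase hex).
0x45cc

+0x02: fe a3 ⇒ word 0xa3fe (little)
  op=0xa3fe>>10=0x28 ⇒ jsr (J)
  imm: (w>>0)&0x3ff=0x3fe (s10→-2) → $-2
  target = base 0x45ca + off 0x02 + 2 + imm -2 = 0x45cc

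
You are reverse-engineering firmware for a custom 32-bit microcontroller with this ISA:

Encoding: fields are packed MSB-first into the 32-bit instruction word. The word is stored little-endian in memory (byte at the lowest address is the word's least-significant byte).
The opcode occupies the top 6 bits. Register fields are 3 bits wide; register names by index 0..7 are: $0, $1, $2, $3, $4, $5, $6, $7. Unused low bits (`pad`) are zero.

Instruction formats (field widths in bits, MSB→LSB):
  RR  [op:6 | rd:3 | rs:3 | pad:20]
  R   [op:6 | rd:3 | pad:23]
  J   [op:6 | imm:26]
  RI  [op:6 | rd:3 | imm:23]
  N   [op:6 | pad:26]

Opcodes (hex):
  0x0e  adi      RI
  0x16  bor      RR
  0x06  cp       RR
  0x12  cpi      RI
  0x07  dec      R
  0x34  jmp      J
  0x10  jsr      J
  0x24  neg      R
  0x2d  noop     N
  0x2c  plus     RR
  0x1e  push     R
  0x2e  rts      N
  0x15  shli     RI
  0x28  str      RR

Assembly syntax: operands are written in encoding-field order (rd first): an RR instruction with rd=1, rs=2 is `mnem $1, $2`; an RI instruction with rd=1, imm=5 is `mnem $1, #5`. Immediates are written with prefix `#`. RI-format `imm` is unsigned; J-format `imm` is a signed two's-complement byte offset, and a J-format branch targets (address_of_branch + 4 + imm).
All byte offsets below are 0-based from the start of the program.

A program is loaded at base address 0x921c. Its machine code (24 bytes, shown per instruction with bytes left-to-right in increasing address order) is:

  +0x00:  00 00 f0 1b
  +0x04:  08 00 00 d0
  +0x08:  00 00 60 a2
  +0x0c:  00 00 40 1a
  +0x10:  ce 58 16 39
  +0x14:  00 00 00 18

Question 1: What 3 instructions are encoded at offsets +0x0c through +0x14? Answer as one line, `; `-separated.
+0x0c: 00 00 40 1a ⇒ word 0x1a400000 (little)
  op=0x1a400000>>26=0x6 ⇒ cp (RR)
  rd@[25:23]=0x4 ⇒ $4
  rs@[22:20]=0x4 ⇒ $4
+0x10: ce 58 16 39 ⇒ word 0x391658ce (little)
  op=0x391658ce>>26=0xe ⇒ adi (RI)
  rd@[25:23]=0x2 ⇒ $2
  imm@[22:0]=0x1658ce ⇒ #1464526
+0x14: 00 00 00 18 ⇒ word 0x18000000 (little)
  op=0x18000000>>26=0x6 ⇒ cp (RR)
  rd@[25:23]=0x0 ⇒ $0
  rs@[22:20]=0x0 ⇒ $0

cp $4, $4; adi $2, #1464526; cp $0, $0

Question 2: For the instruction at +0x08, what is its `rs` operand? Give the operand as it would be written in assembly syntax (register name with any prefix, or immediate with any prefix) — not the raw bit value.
[08] 00 00 60 a2 → 0xa2600000
  opcode bits[31:26]=0x28: str/RR
  [25:23] rd=4 = $4
  [22:20] rs=6 = $6

$6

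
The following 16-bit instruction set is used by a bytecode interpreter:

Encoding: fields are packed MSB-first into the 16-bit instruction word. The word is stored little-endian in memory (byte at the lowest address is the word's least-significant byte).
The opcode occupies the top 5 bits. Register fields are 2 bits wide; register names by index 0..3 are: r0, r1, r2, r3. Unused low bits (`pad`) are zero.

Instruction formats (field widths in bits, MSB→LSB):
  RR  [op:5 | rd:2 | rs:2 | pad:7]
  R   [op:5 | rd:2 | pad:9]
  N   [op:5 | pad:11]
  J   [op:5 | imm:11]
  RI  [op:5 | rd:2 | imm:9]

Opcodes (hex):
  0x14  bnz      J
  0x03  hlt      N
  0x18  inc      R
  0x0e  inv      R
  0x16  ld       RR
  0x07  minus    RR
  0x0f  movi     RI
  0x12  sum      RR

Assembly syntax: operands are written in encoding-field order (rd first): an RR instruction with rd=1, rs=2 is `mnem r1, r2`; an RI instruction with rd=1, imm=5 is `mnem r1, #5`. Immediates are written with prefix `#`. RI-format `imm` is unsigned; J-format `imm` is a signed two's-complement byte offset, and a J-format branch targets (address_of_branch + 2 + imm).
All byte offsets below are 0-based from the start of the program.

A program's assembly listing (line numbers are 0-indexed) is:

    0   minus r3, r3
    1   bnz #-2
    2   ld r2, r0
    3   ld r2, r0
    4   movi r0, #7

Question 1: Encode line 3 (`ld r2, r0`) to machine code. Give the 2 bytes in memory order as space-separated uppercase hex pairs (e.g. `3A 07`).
00 B4

3. ld fields op=0x16:5|rd=2:2|rs=0:2|pad=0:7 → word b400h → 00 b4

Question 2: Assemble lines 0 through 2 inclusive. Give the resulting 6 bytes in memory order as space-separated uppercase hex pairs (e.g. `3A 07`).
80 3F FE A7 00 B4

0. minus fields op=0x7:5|rd=3:2|rs=3:2|pad=0:7 → word 3f80h → 80 3f
1. bnz fields op=0x14:5|imm=-2:11 → word a7feh → fe a7
2. ld fields op=0x16:5|rd=2:2|rs=0:2|pad=0:7 → word b400h → 00 b4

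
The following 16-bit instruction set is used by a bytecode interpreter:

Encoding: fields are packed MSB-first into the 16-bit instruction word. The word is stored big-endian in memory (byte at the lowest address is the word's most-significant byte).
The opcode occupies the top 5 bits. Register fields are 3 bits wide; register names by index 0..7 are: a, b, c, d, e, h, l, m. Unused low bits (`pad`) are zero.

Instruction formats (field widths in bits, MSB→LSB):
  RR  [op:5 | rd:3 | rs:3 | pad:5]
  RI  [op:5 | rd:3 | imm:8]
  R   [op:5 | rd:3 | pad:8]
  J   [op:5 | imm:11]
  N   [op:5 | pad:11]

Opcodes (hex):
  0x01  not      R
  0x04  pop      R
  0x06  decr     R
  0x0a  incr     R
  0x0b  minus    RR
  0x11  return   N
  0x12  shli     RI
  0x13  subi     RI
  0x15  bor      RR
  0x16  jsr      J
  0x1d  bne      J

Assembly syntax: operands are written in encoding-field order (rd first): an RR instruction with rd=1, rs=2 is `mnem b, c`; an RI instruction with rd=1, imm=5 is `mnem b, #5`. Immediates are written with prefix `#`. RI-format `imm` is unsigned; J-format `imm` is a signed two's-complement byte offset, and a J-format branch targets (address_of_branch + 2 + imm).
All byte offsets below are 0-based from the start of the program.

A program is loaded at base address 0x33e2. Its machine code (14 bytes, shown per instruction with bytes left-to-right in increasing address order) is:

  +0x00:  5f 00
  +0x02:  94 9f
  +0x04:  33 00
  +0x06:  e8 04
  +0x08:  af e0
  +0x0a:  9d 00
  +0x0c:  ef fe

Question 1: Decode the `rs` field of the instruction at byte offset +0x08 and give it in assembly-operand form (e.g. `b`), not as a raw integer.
+0x08: af e0 ⇒ word 0xafe0 (big)
  top 5b → 0x15 → bor [RR]
  rd: (w>>8)&0x7=0x7 → m
  rs: (w>>5)&0x7=0x7 → m

m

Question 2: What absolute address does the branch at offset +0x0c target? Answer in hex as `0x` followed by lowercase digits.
0x33ee

@+0c  big-endian(ef fe) = 0xeffe
  top 5b → 0x1d → bne [J]
  imm@[10:0]=0x7fe (s11→-2) ⇒ #-2
  target = base 0x33e2 + off 0x0c + 2 + imm -2 = 0x33ee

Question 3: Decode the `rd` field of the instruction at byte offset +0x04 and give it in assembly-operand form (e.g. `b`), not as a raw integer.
@+04  big-endian(33 00) = 0x3300
  op=0x3300>>11=0x6 ⇒ decr (R)
  [10:8] rd=3 = d

d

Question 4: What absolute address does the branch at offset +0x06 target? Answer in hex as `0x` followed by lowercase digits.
@+06  big-endian(e8 04) = 0xe804
  opcode bits[15:11]=0x1d: bne/J
  imm: (w>>0)&0x7ff=0x4 → #4
  target = base 0x33e2 + off 0x06 + 2 + imm 4 = 0x33ee

0x33ee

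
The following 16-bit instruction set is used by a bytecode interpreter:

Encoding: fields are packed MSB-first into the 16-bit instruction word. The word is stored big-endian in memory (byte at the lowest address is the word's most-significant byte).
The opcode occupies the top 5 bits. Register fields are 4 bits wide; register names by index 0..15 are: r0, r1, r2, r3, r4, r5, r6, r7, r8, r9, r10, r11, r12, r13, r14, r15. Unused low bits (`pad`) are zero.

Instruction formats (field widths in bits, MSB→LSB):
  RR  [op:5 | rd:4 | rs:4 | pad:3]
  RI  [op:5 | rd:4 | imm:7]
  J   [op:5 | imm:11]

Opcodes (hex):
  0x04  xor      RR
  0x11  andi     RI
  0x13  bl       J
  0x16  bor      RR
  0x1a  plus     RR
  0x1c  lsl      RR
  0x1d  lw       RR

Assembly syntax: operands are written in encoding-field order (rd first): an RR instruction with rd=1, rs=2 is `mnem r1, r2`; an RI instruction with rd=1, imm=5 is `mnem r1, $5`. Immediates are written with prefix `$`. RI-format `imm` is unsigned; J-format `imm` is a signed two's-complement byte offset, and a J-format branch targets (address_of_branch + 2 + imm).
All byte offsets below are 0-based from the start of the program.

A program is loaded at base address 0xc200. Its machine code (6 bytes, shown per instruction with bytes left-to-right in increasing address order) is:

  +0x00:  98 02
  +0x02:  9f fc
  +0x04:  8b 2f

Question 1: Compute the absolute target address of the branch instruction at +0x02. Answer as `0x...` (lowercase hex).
@+02  big-endian(9f fc) = 0x9ffc
  op=0x9ffc>>11=0x13 ⇒ bl (J)
  [10:0] imm=2044 (s11→-4) = $-4
  target = base 0xc200 + off 0x02 + 2 + imm -4 = 0xc200

0xc200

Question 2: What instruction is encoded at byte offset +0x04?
andi r6, $47

off 0x04: read 8b 2f as big → 0x8b2f
  op=0x8b2f>>11=0x11 ⇒ andi (RI)
  [10:7] rd=6 = r6
  [6:0] imm=47 = $47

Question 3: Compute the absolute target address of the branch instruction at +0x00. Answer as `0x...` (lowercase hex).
[00] 98 02 → 0x9802
  top 5b → 0x13 → bl [J]
  [10:0] imm=2 = $2
  target = base 0xc200 + off 0x00 + 2 + imm 2 = 0xc204

0xc204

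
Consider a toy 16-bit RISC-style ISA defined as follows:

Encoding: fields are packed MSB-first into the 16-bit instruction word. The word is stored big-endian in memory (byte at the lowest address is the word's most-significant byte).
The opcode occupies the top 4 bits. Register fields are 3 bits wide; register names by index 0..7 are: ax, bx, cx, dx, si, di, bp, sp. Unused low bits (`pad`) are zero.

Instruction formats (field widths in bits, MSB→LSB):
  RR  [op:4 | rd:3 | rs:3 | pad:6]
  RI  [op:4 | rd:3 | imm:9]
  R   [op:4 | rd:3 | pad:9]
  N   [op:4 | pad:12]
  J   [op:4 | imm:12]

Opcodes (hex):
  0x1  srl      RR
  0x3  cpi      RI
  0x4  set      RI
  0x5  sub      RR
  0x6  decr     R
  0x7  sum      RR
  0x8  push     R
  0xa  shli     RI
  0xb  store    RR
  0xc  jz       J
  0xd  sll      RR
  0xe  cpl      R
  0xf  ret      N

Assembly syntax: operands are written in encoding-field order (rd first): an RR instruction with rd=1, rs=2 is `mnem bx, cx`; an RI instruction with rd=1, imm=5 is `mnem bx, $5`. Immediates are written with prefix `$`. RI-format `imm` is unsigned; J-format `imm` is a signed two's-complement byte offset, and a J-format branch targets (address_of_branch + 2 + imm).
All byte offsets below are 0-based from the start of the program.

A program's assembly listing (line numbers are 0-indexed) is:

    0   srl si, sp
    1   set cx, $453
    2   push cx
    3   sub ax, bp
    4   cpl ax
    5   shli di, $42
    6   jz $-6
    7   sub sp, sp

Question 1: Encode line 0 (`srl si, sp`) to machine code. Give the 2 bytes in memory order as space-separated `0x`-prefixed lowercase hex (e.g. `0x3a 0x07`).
0x19 0xc0

line 0 (srl): pack op=0x1:4|rd=4:3|rs=7:3|pad=0:6 = 0x19c0; big→ 19 c0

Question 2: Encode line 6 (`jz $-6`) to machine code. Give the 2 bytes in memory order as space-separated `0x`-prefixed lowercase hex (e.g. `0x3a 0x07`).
line 6 (jz): pack op=0xc:4|imm=-6:12 = 0xcffa; big→ cf fa

0xcf 0xfa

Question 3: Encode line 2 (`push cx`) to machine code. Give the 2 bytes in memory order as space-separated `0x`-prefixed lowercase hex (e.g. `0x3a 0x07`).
0x84 0x00

line 2 (push): pack op=0x8:4|rd=2:3|pad=0:9 = 0x8400; big→ 84 00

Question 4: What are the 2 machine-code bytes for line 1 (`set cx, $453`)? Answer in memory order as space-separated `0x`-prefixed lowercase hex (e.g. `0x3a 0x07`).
1. set fields op=0x4:4|rd=2:3|imm=453:9 → word 45c5h → 45 c5

0x45 0xc5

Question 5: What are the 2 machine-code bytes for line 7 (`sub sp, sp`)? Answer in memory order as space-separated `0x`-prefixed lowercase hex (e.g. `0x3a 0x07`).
7. sub fields op=0x5:4|rd=7:3|rs=7:3|pad=0:6 → word 5fc0h → 5f c0

0x5f 0xc0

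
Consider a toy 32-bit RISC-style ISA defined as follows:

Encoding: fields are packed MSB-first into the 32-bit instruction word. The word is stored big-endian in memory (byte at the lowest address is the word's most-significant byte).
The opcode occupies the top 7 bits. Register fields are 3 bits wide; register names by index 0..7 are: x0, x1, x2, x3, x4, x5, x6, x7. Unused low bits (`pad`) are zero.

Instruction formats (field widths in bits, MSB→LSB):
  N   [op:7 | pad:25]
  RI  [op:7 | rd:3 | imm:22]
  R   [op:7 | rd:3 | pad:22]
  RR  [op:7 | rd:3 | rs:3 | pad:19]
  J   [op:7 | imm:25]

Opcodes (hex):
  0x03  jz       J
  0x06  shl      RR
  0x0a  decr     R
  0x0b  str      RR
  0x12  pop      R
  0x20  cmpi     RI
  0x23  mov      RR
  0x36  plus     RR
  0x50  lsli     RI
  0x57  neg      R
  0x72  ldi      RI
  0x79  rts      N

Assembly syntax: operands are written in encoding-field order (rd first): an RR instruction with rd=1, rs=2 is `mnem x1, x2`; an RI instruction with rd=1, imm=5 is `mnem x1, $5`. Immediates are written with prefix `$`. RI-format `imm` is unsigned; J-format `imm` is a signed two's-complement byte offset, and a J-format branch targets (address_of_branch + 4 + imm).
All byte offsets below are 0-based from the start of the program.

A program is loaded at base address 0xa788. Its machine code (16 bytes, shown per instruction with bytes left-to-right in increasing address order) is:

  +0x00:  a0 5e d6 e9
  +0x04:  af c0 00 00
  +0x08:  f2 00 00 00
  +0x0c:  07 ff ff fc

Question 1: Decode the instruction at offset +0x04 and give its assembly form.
+0x04: af c0 00 00 ⇒ word 0xafc00000 (big)
  op=0xafc00000>>25=0x57 ⇒ neg (R)
  rd: (w>>22)&0x7=0x7 → x7

neg x7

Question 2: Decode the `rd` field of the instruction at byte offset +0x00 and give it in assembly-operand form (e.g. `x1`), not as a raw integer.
x1

@+00  big-endian(a0 5e d6 e9) = 0xa05ed6e9
  top 7b → 0x50 → lsli [RI]
  rd: (w>>22)&0x7=0x1 → x1
  imm: (w>>0)&0x3fffff=0x1ed6e9 → $2021097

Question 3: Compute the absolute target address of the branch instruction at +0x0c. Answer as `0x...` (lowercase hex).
off 0x0c: read 07 ff ff fc as big → 0x07fffffc
  top 7b → 0x3 → jz [J]
  imm@[24:0]=0x1fffffc (s25→-4) ⇒ $-4
  target = base 0xa788 + off 0x0c + 4 + imm -4 = 0xa794

0xa794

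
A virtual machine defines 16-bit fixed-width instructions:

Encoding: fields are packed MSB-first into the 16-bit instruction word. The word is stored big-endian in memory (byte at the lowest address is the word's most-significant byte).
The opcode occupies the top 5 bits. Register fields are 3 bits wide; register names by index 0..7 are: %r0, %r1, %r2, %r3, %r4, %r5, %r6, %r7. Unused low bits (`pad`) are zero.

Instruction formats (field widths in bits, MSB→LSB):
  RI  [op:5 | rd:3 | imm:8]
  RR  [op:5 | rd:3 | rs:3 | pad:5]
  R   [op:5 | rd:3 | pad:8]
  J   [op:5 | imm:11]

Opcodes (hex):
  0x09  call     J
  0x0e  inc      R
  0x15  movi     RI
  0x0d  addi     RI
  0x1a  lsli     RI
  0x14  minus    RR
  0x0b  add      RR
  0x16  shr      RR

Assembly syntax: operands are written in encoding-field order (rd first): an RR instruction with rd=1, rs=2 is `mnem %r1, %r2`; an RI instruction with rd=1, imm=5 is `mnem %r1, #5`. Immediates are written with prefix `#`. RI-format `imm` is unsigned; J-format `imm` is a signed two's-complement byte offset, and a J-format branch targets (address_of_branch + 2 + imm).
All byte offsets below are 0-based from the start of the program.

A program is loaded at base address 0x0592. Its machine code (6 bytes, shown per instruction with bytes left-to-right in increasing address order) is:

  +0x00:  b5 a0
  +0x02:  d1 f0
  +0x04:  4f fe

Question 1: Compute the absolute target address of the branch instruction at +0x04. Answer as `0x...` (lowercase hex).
+0x04: 4f fe ⇒ word 0x4ffe (big)
  op=0x4ffe>>11=0x9 ⇒ call (J)
  imm: (w>>0)&0x7ff=0x7fe (s11→-2) → #-2
  target = base 0x0592 + off 0x04 + 2 + imm -2 = 0x0596

0x0596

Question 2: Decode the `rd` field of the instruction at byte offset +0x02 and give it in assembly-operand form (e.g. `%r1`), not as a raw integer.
[02] d1 f0 → 0xd1f0
  op=0xd1f0>>11=0x1a ⇒ lsli (RI)
  [10:8] rd=1 = %r1
  [7:0] imm=240 = #240

%r1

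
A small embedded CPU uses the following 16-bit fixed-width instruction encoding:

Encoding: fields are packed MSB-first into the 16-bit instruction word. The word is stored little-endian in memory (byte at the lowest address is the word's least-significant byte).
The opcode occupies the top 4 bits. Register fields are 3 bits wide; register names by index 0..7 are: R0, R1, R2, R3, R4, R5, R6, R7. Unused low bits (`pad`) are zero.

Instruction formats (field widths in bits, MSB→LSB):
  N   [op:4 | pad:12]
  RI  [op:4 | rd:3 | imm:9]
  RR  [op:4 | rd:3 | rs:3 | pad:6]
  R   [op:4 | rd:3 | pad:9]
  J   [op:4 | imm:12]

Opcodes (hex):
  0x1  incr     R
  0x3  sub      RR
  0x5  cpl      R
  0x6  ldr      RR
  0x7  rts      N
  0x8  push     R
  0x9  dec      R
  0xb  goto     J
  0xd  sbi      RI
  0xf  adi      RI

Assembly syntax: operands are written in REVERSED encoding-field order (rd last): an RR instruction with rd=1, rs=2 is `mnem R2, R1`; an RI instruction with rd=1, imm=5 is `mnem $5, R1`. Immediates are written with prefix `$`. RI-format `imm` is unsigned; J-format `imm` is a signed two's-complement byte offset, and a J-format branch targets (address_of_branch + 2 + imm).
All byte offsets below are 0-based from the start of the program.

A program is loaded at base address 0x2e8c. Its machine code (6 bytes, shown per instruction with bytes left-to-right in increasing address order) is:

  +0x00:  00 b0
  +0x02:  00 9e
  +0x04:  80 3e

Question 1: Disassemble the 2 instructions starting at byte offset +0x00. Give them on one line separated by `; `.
goto $0; dec R7

[00] 00 b0 → 0xb000
  opcode bits[15:12]=0xb: goto/J
  imm@[11:0]=0x0 ⇒ $0
[02] 00 9e → 0x9e00
  opcode bits[15:12]=0x9: dec/R
  rd@[11:9]=0x7 ⇒ R7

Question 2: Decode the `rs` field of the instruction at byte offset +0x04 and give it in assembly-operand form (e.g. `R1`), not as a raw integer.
+0x04: 80 3e ⇒ word 0x3e80 (little)
  opcode bits[15:12]=0x3: sub/RR
  rd: (w>>9)&0x7=0x7 → R7
  rs: (w>>6)&0x7=0x2 → R2

R2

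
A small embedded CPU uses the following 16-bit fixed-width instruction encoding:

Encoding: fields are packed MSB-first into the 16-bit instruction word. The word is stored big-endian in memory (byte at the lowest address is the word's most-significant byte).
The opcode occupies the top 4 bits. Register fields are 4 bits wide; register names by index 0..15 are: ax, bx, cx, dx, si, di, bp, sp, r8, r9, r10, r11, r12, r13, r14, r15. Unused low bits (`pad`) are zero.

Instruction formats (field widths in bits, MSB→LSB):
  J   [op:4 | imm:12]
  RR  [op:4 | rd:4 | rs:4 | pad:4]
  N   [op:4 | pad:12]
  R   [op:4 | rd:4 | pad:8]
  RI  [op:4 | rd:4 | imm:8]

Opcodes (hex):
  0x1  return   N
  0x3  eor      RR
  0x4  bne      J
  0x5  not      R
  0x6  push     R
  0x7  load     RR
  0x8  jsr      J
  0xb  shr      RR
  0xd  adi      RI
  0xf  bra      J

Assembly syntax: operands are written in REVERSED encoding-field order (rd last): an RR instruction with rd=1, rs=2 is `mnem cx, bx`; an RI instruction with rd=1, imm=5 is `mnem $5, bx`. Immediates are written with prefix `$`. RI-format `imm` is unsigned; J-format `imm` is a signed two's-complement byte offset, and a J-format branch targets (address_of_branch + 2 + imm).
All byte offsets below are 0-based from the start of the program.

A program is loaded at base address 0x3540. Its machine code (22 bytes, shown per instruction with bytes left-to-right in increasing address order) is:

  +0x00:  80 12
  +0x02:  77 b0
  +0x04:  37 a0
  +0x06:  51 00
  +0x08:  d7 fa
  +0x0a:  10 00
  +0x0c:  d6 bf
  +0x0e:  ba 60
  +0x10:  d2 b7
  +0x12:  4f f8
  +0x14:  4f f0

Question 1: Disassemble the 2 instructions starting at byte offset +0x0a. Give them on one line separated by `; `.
return; adi $191, bp

off 0x0a: read 10 00 as big → 0x1000
  op=0x1000>>12=0x1 ⇒ return (N)
off 0x0c: read d6 bf as big → 0xd6bf
  op=0xd6bf>>12=0xd ⇒ adi (RI)
  rd: (w>>8)&0xf=0x6 → bp
  imm: (w>>0)&0xff=0xbf → $191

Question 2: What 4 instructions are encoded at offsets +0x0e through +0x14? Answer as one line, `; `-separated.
@+0e  big-endian(ba 60) = 0xba60
  top 4b → 0xb → shr [RR]
  rd: (w>>8)&0xf=0xa → r10
  rs: (w>>4)&0xf=0x6 → bp
@+10  big-endian(d2 b7) = 0xd2b7
  top 4b → 0xd → adi [RI]
  rd: (w>>8)&0xf=0x2 → cx
  imm: (w>>0)&0xff=0xb7 → $183
@+12  big-endian(4f f8) = 0x4ff8
  top 4b → 0x4 → bne [J]
  imm: (w>>0)&0xfff=0xff8 (s12→-8) → $-8
@+14  big-endian(4f f0) = 0x4ff0
  top 4b → 0x4 → bne [J]
  imm: (w>>0)&0xfff=0xff0 (s12→-16) → $-16

shr bp, r10; adi $183, cx; bne $-8; bne $-16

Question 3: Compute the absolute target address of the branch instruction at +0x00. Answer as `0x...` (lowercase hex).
0x3554

@+00  big-endian(80 12) = 0x8012
  op=0x8012>>12=0x8 ⇒ jsr (J)
  [11:0] imm=18 = $18
  target = base 0x3540 + off 0x00 + 2 + imm 18 = 0x3554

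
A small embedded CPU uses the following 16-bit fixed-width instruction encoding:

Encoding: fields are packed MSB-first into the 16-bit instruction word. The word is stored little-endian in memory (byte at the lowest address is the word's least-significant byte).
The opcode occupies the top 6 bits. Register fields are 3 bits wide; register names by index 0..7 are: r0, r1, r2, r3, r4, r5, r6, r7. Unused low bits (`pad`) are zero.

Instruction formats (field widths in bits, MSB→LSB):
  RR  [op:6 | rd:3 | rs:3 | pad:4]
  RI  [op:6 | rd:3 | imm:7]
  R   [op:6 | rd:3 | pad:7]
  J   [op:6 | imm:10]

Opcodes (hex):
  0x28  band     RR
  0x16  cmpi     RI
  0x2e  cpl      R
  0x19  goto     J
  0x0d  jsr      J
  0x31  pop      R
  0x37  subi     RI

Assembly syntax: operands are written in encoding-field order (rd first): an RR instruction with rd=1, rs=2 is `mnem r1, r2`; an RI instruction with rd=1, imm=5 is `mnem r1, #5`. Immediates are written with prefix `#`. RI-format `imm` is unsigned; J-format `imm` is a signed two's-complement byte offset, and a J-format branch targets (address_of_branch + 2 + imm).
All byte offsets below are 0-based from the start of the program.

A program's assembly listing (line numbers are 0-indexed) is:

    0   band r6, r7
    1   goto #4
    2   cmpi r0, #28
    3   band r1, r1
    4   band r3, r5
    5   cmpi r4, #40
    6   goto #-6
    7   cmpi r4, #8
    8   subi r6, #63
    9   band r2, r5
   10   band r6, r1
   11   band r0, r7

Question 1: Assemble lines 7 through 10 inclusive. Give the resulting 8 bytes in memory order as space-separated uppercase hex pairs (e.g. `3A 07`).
08 5A 3F DF 50 A1 10 A3

L7: cmpi op=0x16:6|rd=4:3|imm=8:7 ⇒ 0x5a08 ⇒ little 08 5a
L8: subi op=0x37:6|rd=6:3|imm=63:7 ⇒ 0xdf3f ⇒ little 3f df
L9: band op=0x28:6|rd=2:3|rs=5:3|pad=0:4 ⇒ 0xa150 ⇒ little 50 a1
L10: band op=0x28:6|rd=6:3|rs=1:3|pad=0:4 ⇒ 0xa310 ⇒ little 10 a3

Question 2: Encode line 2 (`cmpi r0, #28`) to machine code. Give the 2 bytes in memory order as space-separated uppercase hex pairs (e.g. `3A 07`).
1C 58

L2: cmpi op=0x16:6|rd=0:3|imm=28:7 ⇒ 0x581c ⇒ little 1c 58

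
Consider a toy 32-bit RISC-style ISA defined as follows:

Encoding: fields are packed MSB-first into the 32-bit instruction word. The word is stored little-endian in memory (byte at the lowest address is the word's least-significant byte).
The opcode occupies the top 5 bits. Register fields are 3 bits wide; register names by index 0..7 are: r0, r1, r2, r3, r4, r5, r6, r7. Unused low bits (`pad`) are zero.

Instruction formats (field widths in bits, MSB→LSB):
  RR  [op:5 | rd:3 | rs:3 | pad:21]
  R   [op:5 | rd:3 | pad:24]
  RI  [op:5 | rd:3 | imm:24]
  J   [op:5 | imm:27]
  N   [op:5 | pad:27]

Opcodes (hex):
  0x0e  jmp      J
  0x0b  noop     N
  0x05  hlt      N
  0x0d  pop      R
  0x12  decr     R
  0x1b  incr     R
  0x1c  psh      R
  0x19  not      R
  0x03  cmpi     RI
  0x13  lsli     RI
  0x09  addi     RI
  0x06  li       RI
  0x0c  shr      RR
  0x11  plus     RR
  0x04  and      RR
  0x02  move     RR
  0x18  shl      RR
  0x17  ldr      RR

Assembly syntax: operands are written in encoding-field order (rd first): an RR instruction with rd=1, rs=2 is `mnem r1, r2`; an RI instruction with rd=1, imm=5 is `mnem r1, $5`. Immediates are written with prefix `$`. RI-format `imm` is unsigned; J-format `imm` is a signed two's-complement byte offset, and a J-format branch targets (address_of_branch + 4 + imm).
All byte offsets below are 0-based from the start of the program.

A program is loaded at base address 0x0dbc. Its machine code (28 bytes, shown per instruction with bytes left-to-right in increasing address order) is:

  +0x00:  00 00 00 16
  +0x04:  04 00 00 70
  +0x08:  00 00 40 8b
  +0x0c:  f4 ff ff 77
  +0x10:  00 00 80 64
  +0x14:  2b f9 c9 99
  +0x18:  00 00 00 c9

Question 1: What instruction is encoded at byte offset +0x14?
lsli r1, $13236523

+0x14: 2b f9 c9 99 ⇒ word 0x99c9f92b (little)
  opcode bits[31:27]=0x13: lsli/RI
  rd@[26:24]=0x1 ⇒ r1
  imm@[23:0]=0xc9f92b ⇒ $13236523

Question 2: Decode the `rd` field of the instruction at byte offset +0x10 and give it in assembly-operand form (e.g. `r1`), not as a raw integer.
r4

+0x10: 00 00 80 64 ⇒ word 0x64800000 (little)
  opcode bits[31:27]=0xc: shr/RR
  rd: (w>>24)&0x7=0x4 → r4
  rs: (w>>21)&0x7=0x4 → r4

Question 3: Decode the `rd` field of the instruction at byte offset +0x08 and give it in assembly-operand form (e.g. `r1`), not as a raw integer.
r3

[08] 00 00 40 8b → 0x8b400000
  top 5b → 0x11 → plus [RR]
  rd: (w>>24)&0x7=0x3 → r3
  rs: (w>>21)&0x7=0x2 → r2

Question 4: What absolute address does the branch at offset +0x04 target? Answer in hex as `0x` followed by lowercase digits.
@+04  little-endian(04 00 00 70) = 0x70000004
  opcode bits[31:27]=0xe: jmp/J
  imm@[26:0]=0x4 ⇒ $4
  target = base 0x0dbc + off 0x04 + 4 + imm 4 = 0x0dc8

0x0dc8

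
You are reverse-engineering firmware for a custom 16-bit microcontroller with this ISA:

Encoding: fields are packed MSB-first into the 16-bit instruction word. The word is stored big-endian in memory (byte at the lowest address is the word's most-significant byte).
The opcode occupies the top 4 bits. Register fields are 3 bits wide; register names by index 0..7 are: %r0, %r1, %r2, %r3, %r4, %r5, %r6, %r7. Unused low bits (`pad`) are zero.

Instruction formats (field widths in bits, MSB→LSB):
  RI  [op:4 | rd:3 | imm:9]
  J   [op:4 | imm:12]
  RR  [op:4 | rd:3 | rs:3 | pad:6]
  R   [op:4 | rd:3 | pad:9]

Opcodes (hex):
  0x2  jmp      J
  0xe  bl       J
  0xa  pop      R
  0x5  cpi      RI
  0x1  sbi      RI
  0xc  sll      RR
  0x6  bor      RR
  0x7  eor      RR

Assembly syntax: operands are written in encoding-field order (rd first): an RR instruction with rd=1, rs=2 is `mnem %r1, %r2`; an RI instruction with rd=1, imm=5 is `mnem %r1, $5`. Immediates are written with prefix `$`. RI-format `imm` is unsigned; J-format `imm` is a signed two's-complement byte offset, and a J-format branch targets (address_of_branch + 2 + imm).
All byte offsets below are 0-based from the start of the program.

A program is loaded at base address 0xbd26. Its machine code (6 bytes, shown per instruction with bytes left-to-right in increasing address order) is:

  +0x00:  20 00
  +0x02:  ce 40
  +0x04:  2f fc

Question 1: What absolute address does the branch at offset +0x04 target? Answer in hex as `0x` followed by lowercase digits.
0xbd28

@+04  big-endian(2f fc) = 0x2ffc
  op=0x2ffc>>12=0x2 ⇒ jmp (J)
  imm@[11:0]=0xffc (s12→-4) ⇒ $-4
  target = base 0xbd26 + off 0x04 + 2 + imm -4 = 0xbd28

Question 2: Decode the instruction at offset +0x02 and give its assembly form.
sll %r7, %r1

off 0x02: read ce 40 as big → 0xce40
  opcode bits[15:12]=0xc: sll/RR
  rd: (w>>9)&0x7=0x7 → %r7
  rs: (w>>6)&0x7=0x1 → %r1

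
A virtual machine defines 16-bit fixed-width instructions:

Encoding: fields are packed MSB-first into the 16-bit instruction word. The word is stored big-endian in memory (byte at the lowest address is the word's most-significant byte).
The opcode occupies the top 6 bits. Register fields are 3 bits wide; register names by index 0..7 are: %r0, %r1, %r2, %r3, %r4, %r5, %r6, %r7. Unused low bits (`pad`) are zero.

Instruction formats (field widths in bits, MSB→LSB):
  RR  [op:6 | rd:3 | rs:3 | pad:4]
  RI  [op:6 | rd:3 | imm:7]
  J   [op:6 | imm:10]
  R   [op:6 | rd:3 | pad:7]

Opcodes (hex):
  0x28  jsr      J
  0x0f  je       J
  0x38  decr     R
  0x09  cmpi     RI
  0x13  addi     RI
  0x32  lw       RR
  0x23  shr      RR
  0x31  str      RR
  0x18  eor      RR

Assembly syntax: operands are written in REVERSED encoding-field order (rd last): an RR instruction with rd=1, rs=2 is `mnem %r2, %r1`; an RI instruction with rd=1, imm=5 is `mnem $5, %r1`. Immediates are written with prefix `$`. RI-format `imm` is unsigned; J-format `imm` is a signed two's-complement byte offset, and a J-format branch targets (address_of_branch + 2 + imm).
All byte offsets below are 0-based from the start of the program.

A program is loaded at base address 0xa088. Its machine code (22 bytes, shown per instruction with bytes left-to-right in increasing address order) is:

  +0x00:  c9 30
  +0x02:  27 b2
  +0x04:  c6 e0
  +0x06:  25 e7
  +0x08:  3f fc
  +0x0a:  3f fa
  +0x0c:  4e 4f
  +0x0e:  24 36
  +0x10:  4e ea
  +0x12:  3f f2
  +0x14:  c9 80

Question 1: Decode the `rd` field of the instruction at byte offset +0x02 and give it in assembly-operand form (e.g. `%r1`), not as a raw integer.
[02] 27 b2 → 0x27b2
  top 6b → 0x9 → cmpi [RI]
  rd@[9:7]=0x7 ⇒ %r7
  imm@[6:0]=0x32 ⇒ $50

%r7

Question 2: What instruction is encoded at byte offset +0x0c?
addi $79, %r4

@+0c  big-endian(4e 4f) = 0x4e4f
  op=0x4e4f>>10=0x13 ⇒ addi (RI)
  [9:7] rd=4 = %r4
  [6:0] imm=79 = $79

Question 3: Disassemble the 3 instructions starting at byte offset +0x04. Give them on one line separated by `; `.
[04] c6 e0 → 0xc6e0
  op=0xc6e0>>10=0x31 ⇒ str (RR)
  rd@[9:7]=0x5 ⇒ %r5
  rs@[6:4]=0x6 ⇒ %r6
[06] 25 e7 → 0x25e7
  op=0x25e7>>10=0x9 ⇒ cmpi (RI)
  rd@[9:7]=0x3 ⇒ %r3
  imm@[6:0]=0x67 ⇒ $103
[08] 3f fc → 0x3ffc
  op=0x3ffc>>10=0xf ⇒ je (J)
  imm@[9:0]=0x3fc (s10→-4) ⇒ $-4

str %r6, %r5; cmpi $103, %r3; je $-4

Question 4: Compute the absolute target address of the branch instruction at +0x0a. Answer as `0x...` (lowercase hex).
0xa08e

@+0a  big-endian(3f fa) = 0x3ffa
  opcode bits[15:10]=0xf: je/J
  imm@[9:0]=0x3fa (s10→-6) ⇒ $-6
  target = base 0xa088 + off 0x0a + 2 + imm -6 = 0xa08e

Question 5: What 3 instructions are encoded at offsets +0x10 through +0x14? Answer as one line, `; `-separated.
@+10  big-endian(4e ea) = 0x4eea
  op=0x4eea>>10=0x13 ⇒ addi (RI)
  [9:7] rd=5 = %r5
  [6:0] imm=106 = $106
@+12  big-endian(3f f2) = 0x3ff2
  op=0x3ff2>>10=0xf ⇒ je (J)
  [9:0] imm=1010 (s10→-14) = $-14
@+14  big-endian(c9 80) = 0xc980
  op=0xc980>>10=0x32 ⇒ lw (RR)
  [9:7] rd=3 = %r3
  [6:4] rs=0 = %r0

addi $106, %r5; je $-14; lw %r0, %r3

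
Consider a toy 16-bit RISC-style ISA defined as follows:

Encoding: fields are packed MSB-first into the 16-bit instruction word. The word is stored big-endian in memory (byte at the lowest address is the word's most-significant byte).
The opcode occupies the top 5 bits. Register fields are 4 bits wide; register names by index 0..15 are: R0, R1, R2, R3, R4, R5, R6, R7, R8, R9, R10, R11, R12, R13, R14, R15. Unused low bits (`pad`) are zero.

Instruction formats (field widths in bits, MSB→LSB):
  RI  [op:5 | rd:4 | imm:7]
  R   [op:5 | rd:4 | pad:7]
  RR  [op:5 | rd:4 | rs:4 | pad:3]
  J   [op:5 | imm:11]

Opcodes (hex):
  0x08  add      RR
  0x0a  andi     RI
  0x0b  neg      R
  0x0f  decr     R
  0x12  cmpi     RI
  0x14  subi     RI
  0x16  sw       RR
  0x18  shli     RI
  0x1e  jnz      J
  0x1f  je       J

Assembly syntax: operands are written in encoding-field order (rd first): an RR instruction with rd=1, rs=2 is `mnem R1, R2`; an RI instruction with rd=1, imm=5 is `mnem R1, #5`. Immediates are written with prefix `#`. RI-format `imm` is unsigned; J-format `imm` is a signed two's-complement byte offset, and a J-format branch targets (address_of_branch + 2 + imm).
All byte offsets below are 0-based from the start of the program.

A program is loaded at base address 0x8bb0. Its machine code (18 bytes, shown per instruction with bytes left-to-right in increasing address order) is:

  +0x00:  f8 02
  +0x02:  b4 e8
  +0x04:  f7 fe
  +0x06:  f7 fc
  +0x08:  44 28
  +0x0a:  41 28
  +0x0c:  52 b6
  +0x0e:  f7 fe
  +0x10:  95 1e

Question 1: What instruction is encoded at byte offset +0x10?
cmpi R10, #30

+0x10: 95 1e ⇒ word 0x951e (big)
  op=0x951e>>11=0x12 ⇒ cmpi (RI)
  [10:7] rd=10 = R10
  [6:0] imm=30 = #30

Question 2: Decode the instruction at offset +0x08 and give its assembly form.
@+08  big-endian(44 28) = 0x4428
  op=0x4428>>11=0x8 ⇒ add (RR)
  rd@[10:7]=0x8 ⇒ R8
  rs@[6:3]=0x5 ⇒ R5

add R8, R5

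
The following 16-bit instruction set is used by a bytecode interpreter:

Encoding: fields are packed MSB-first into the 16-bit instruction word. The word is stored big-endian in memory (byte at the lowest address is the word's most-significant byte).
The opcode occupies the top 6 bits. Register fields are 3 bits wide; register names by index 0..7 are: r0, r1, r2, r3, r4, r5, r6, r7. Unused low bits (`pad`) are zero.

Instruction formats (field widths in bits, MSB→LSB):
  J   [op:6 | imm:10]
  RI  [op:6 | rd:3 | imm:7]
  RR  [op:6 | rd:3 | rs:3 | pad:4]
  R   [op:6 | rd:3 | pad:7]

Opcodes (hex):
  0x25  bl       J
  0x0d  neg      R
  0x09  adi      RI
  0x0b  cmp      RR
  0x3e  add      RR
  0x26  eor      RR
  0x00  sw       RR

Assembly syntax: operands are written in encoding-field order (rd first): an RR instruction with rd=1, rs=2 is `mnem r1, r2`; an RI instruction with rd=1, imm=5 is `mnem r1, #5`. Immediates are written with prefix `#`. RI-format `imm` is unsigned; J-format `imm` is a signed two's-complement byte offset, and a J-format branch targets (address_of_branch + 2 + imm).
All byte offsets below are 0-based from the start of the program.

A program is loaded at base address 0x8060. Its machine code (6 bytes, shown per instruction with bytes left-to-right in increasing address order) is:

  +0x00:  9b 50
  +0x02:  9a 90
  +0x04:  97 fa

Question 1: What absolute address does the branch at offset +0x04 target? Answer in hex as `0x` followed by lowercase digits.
0x8060

[04] 97 fa → 0x97fa
  opcode bits[15:10]=0x25: bl/J
  [9:0] imm=1018 (s10→-6) = #-6
  target = base 0x8060 + off 0x04 + 2 + imm -6 = 0x8060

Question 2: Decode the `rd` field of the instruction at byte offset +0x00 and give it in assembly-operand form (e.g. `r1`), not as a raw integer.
@+00  big-endian(9b 50) = 0x9b50
  top 6b → 0x26 → eor [RR]
  rd@[9:7]=0x6 ⇒ r6
  rs@[6:4]=0x5 ⇒ r5

r6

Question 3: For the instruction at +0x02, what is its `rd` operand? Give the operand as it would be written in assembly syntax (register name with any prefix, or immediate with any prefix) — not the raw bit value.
off 0x02: read 9a 90 as big → 0x9a90
  opcode bits[15:10]=0x26: eor/RR
  rd: (w>>7)&0x7=0x5 → r5
  rs: (w>>4)&0x7=0x1 → r1

r5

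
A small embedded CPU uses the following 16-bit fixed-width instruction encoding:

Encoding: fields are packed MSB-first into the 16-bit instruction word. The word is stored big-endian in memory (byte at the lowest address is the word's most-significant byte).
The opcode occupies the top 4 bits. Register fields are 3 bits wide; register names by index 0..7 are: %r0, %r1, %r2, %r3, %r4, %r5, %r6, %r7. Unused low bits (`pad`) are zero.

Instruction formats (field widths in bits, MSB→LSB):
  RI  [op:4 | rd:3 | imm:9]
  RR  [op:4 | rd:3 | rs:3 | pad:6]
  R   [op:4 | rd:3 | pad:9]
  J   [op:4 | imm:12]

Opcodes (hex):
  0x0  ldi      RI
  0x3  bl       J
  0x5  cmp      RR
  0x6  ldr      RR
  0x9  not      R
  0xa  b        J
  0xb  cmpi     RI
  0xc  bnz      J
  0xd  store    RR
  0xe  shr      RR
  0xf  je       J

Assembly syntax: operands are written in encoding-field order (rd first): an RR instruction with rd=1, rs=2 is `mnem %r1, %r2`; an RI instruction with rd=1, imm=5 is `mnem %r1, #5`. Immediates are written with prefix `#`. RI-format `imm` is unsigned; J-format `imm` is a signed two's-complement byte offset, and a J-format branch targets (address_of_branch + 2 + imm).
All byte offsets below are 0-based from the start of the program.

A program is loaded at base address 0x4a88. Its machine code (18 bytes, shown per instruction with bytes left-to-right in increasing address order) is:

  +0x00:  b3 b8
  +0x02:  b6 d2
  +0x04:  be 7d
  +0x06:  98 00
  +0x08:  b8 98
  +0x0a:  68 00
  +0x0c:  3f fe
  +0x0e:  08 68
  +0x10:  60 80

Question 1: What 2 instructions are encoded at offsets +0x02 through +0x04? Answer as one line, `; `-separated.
[02] b6 d2 → 0xb6d2
  opcode bits[15:12]=0xb: cmpi/RI
  rd@[11:9]=0x3 ⇒ %r3
  imm@[8:0]=0xd2 ⇒ #210
[04] be 7d → 0xbe7d
  opcode bits[15:12]=0xb: cmpi/RI
  rd@[11:9]=0x7 ⇒ %r7
  imm@[8:0]=0x7d ⇒ #125

cmpi %r3, #210; cmpi %r7, #125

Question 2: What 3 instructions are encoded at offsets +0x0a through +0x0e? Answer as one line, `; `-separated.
ldr %r4, %r0; bl #-2; ldi %r4, #104

[0a] 68 00 → 0x6800
  opcode bits[15:12]=0x6: ldr/RR
  rd: (w>>9)&0x7=0x4 → %r4
  rs: (w>>6)&0x7=0x0 → %r0
[0c] 3f fe → 0x3ffe
  opcode bits[15:12]=0x3: bl/J
  imm: (w>>0)&0xfff=0xffe (s12→-2) → #-2
[0e] 08 68 → 0x0868
  opcode bits[15:12]=0x0: ldi/RI
  rd: (w>>9)&0x7=0x4 → %r4
  imm: (w>>0)&0x1ff=0x68 → #104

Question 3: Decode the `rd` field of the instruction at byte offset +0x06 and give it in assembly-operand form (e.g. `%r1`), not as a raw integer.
%r4

off 0x06: read 98 00 as big → 0x9800
  top 4b → 0x9 → not [R]
  [11:9] rd=4 = %r4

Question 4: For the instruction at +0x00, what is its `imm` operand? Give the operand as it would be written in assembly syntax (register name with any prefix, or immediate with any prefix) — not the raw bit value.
off 0x00: read b3 b8 as big → 0xb3b8
  top 4b → 0xb → cmpi [RI]
  [11:9] rd=1 = %r1
  [8:0] imm=440 = #440

#440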